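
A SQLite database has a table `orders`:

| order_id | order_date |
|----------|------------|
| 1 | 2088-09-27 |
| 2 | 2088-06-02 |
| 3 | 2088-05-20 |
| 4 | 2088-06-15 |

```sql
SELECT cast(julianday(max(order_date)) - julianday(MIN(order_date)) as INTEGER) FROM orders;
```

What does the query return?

MIN = 2088-05-20, MAX = 2088-09-27.
11 days remain in May 2088 after the 20th (31 − 20).
June 2088: 30 days.
July 2088: 31 days.
August 2088: 31 days.
Then 27 days into September 2088.
Total: 11 + 30 + 31 + 31 + 27 = 130.

130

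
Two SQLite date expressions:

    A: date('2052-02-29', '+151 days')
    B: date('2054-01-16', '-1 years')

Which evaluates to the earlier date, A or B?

A

A = 2052-07-29.
B = 2053-01-16.
A is earlier.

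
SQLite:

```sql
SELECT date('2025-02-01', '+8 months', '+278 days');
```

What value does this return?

Adding +8 months to 2025-02-01 gives 2025-10-01.
Applying '+278 days' to 2025-10-01: counting 278 days forward gives 2026-07-06.

2026-07-06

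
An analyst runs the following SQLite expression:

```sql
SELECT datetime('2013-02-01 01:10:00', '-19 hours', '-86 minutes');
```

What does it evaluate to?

-19 hours from 2013-02-01 01:10:00 is 2013-01-31 06:10:00 (crosses midnight).
86 minutes = 1h 26m; -86 minutes from 2013-01-31 06:10:00 is 2013-01-31 04:44:00.

2013-01-31 04:44:00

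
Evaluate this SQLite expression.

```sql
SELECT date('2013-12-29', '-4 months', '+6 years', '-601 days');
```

2018-01-05

Adding -4 months to 2013-12-29 gives 2013-08-29.
Adding +6 years to 2013-08-29 gives 2019-08-29.
Applying '-601 days' to 2019-08-29: counting 601 days back gives 2018-01-05.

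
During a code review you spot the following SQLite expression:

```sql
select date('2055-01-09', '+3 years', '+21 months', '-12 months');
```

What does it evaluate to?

Adding +3 years to 2055-01-09 gives 2058-01-09.
Adding +21 months to 2058-01-09 gives 2059-10-09.
Adding -12 months to 2059-10-09 gives 2058-10-09.

2058-10-09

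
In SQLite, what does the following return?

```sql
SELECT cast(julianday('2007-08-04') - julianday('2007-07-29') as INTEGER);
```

2 days remain in July 2007 after the 29th (31 − 29).
Then 4 days into August 2007.
Total: 2 + 4 = 6.

6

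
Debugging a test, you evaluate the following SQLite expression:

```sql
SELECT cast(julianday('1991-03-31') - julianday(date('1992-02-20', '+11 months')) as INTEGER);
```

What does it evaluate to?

Adding +11 months to 1992-02-20 gives 1993-01-20.
0 days remain in March 1991 after the 31st (31 − 31).
Full months from April 1991 through December 1992 contribute their day counts.
Then 20 days into January 1993.
Total: 0 + 30 + 31 + 30 + 31 + 31 + 30 + 31 + 30 + 31 + 31 + 29 + 31 + 30 + 31 + 30 + 31 + 31 + 30 + 31 + 30 + 31 + 20 = 661.
The subtraction is earlier − later, so the result is −661 → -661.

-661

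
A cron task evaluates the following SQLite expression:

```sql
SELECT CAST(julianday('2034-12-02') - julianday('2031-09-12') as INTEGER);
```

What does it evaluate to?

18 days remain in September 2031 after the 12th (30 − 12).
Full months from October 2031 through November 2034 contribute their day counts.
Then 2 days into December 2034.
Total: 18 + 31 + 30 + 31 + 31 + 29 + 31 + 30 + 31 + 30 + 31 + 31 + 30 + 31 + 30 + 31 + 31 + 28 + 31 + 30 + 31 + 30 + 31 + 31 + 30 + 31 + 30 + 31 + 31 + 28 + 31 + 30 + 31 + 30 + 31 + 31 + 30 + 31 + 30 + 2 = 1177.

1177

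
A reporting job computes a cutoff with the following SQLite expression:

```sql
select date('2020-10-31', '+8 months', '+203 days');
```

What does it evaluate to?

Adding +8 months to 2020-10-31 targets 2021-06-31. June 2021 has only 30 days, so SQLite normalizes the 1-day overflow forward to 2021-07-01.
Applying '+203 days' to 2021-07-01: counting 203 days forward gives 2022-01-20.

2022-01-20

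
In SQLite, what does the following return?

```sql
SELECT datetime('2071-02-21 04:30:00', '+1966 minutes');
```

1966 minutes = 32h 46m; +1966 minutes from 2071-02-21 04:30:00 is 2071-02-22 13:16:00 (crosses midnight).

2071-02-22 13:16:00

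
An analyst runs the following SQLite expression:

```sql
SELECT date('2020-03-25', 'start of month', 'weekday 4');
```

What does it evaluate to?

2020-03-05

`start of month` rewinds 2020-03-25 to 2020-03-01.
`weekday 4` advances to the next Thursday; 2020-03-01 is a Sunday, so it moves forward to 2020-03-05.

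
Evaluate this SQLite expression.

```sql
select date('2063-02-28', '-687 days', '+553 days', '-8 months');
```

2062-02-17

Applying '-687 days' to 2063-02-28: counting 687 days back gives 2061-04-12.
Applying '+553 days' to 2061-04-12: counting 553 days forward gives 2062-10-17.
Adding -8 months to 2062-10-17 gives 2062-02-17.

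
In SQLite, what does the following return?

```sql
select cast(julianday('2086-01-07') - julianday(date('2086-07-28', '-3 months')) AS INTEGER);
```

-111

Adding -3 months to 2086-07-28 gives 2086-04-28.
24 days remain in January 2086 after the 7th (31 − 7).
February 2086: 28 days.
March 2086: 31 days.
Then 28 days into April 2086.
Total: 24 + 28 + 31 + 28 = 111.
The subtraction is earlier − later, so the result is −111 → -111.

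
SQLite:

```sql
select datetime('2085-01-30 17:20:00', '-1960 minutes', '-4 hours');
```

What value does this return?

1960 minutes = 32h 40m; -1960 minutes from 2085-01-30 17:20:00 is 2085-01-29 08:40:00 (crosses midnight).
-4 hours from 2085-01-29 08:40:00 is 2085-01-29 04:40:00.

2085-01-29 04:40:00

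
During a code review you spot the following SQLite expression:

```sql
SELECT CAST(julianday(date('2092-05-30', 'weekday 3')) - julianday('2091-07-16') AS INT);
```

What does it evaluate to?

`weekday 3` advances to the next Wednesday; 2092-05-30 is a Friday, so it moves forward to 2092-06-04.
15 days remain in July 2091 after the 16th (31 − 16).
Full months from August 2091 through May 2092 contribute their day counts.
Then 4 days into June 2092.
Total: 15 + 31 + 30 + 31 + 30 + 31 + 31 + 29 + 31 + 30 + 31 + 4 = 324.

324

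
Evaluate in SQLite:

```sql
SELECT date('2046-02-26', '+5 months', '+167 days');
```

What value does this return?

2047-01-09

Adding +5 months to 2046-02-26 gives 2046-07-26.
Applying '+167 days' to 2046-07-26: counting 167 days forward gives 2047-01-09.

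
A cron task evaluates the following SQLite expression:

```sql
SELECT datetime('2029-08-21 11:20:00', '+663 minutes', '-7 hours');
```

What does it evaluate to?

663 minutes = 11h 3m; +663 minutes from 2029-08-21 11:20:00 is 2029-08-21 22:23:00.
-7 hours from 2029-08-21 22:23:00 is 2029-08-21 15:23:00.

2029-08-21 15:23:00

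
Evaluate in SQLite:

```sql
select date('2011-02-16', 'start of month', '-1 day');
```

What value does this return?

`start of month` rewinds 2011-02-16 to 2011-02-01.
Going back 1 day from 2011-02-01 reaches 2011-01-31 (last day of January, 31 days).

2011-01-31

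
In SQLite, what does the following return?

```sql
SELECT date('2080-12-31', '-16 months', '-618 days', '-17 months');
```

2076-07-21

Adding -16 months to 2080-12-31 gives 2079-08-31.
Applying '-618 days' to 2079-08-31: counting 618 days back gives 2077-12-21.
Adding -17 months to 2077-12-21 gives 2076-07-21.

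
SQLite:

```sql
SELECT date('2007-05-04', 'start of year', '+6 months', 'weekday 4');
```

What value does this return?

`start of year` rewinds 2007-05-04 to 2007-01-01.
Adding +6 months to 2007-01-01 gives 2007-07-01.
`weekday 4` advances to the next Thursday; 2007-07-01 is a Sunday, so it moves forward to 2007-07-05.

2007-07-05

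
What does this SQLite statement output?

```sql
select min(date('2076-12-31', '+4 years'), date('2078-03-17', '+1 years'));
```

date('2076-12-31', '+4 years') → 2080-12-31.
date('2078-03-17', '+1 years') → 2079-03-17.
Earlier of the two is 2079-03-17.

2079-03-17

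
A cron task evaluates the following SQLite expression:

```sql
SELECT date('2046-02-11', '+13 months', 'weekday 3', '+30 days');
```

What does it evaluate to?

2047-04-12

Adding +13 months to 2046-02-11 gives 2047-03-11.
`weekday 3` advances to the next Wednesday; 2047-03-11 is a Monday, so it moves forward to 2047-03-13.
March 2047 has 31 days; 18 remain after the 13th, so 19 days reach 2047-04-01.
Advancing 11 more days within April lands on 2047-04-12.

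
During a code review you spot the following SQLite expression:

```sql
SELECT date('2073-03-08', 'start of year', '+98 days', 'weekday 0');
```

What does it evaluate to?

2073-04-09

`start of year` rewinds 2073-03-08 to 2073-01-01.
Applying '+98 days' to 2073-01-01: counting 98 days forward gives 2073-04-09.
`weekday 0` advances to the next Sunday; 2073-04-09 is already a Sunday, so it stays at 2073-04-09.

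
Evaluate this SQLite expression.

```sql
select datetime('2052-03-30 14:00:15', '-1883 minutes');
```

1883 minutes = 31h 23m; -1883 minutes from 2052-03-30 14:00:15 is 2052-03-29 06:37:15 (crosses midnight).

2052-03-29 06:37:15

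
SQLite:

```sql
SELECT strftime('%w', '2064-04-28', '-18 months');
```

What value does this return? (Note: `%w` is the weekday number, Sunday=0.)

6

First apply '-18 months': 2064-04-28 → 2062-10-28.
2062-10-28 is a Saturday; with Sunday=0 that is 6.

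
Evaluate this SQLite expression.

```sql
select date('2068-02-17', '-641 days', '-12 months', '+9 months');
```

Applying '-641 days' to 2068-02-17: counting 641 days back gives 2066-05-17.
Adding -12 months to 2066-05-17 gives 2065-05-17.
Adding +9 months to 2065-05-17 gives 2066-02-17.

2066-02-17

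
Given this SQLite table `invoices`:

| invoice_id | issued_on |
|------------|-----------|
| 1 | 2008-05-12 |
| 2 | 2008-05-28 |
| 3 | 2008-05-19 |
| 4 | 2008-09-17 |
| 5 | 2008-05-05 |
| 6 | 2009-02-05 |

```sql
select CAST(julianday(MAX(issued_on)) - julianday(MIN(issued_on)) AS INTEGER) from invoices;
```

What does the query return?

MIN = 2008-05-05, MAX = 2009-02-05.
26 days remain in May 2008 after the 5th (31 − 5).
Full months from June 2008 through January 2009 contribute their day counts.
Then 5 days into February 2009.
Total: 26 + 30 + 31 + 31 + 30 + 31 + 30 + 31 + 31 + 5 = 276.

276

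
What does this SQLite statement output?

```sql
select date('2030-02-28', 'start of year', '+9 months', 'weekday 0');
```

2030-10-06

`start of year` rewinds 2030-02-28 to 2030-01-01.
Adding +9 months to 2030-01-01 gives 2030-10-01.
`weekday 0` advances to the next Sunday; 2030-10-01 is a Tuesday, so it moves forward to 2030-10-06.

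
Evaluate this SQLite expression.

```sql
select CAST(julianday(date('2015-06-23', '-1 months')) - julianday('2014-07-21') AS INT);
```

Adding -1 month to 2015-06-23 gives 2015-05-23.
10 days remain in July 2014 after the 21st (31 − 21).
Full months from August 2014 through April 2015 contribute their day counts.
Then 23 days into May 2015.
Total: 10 + 31 + 30 + 31 + 30 + 31 + 31 + 28 + 31 + 30 + 23 = 306.

306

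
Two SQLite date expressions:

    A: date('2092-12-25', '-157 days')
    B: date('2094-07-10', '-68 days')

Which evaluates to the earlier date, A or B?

A = 2092-07-21.
B = 2094-05-03.
A is earlier.

A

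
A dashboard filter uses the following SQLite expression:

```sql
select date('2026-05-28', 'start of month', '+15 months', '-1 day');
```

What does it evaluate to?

`start of month` rewinds 2026-05-28 to 2026-05-01.
Adding +15 months to 2026-05-01 gives 2027-08-01.
Going back 1 day from 2027-08-01 reaches 2027-07-31 (last day of July, 31 days).

2027-07-31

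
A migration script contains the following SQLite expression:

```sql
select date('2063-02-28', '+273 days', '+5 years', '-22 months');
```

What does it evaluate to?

2067-01-28

Applying '+273 days' to 2063-02-28: counting 273 days forward gives 2063-11-28.
Adding +5 years to 2063-11-28 gives 2068-11-28.
Adding -22 months to 2068-11-28 gives 2067-01-28.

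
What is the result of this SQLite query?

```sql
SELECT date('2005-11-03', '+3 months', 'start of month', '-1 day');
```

Adding +3 months to 2005-11-03 gives 2006-02-03.
`start of month` rewinds 2006-02-03 to 2006-02-01.
Going back 1 day from 2006-02-01 reaches 2006-01-31 (last day of January, 31 days).

2006-01-31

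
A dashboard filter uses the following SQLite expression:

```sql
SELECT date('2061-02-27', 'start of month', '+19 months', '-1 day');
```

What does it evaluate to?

`start of month` rewinds 2061-02-27 to 2061-02-01.
Adding +19 months to 2061-02-01 gives 2062-09-01.
Going back 1 day from 2062-09-01 reaches 2062-08-31 (last day of August, 31 days).

2062-08-31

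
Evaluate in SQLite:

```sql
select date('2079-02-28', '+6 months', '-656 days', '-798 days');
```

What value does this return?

2075-09-04

Adding +6 months to 2079-02-28 gives 2079-08-28.
Applying '-656 days' to 2079-08-28: counting 656 days back gives 2077-11-10.
Applying '-798 days' to 2077-11-10: counting 798 days back gives 2075-09-04.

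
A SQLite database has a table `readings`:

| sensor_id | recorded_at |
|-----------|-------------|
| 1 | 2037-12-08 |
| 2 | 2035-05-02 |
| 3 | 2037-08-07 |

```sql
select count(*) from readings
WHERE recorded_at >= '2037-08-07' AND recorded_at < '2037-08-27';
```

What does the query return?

Rows in [2037-08-07, 2037-08-27): 2037-08-07 → 1 row.

1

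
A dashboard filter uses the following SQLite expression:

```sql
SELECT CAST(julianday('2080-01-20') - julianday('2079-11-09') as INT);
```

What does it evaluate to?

21 days remain in November 2079 after the 9th (30 − 9).
December 2079: 31 days.
Then 20 days into January 2080.
Total: 21 + 31 + 20 = 72.

72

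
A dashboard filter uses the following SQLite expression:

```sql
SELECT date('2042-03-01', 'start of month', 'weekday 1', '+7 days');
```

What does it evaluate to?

`start of month` rewinds 2042-03-01 to 2042-03-01.
`weekday 1` advances to the next Monday; 2042-03-01 is a Saturday, so it moves forward to 2042-03-03.
Advancing 7 more days within March lands on 2042-03-10.

2042-03-10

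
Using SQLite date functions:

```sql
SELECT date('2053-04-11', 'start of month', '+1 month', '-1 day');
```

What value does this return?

`start of month` rewinds 2053-04-11 to 2053-04-01.
Adding +1 month to 2053-04-01 gives 2053-05-01.
Going back 1 day from 2053-05-01 reaches 2053-04-30 (last day of April, 30 days).

2053-04-30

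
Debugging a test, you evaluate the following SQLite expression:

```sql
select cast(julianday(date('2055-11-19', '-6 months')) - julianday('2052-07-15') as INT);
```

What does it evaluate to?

1038

Adding -6 months to 2055-11-19 gives 2055-05-19.
16 days remain in July 2052 after the 15th (31 − 15).
Full months from August 2052 through April 2055 contribute their day counts.
Then 19 days into May 2055.
Total: 16 + 31 + 30 + 31 + 30 + 31 + 31 + 28 + 31 + 30 + 31 + 30 + 31 + 31 + 30 + 31 + 30 + 31 + 31 + 28 + 31 + 30 + 31 + 30 + 31 + 31 + 30 + 31 + 30 + 31 + 31 + 28 + 31 + 30 + 19 = 1038.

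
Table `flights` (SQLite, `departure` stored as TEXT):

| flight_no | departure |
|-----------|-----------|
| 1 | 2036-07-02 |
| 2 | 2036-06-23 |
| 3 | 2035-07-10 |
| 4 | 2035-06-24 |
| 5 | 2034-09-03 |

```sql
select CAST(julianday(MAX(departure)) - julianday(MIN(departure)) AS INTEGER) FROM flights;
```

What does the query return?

668

MIN = 2034-09-03, MAX = 2036-07-02.
27 days remain in September 2034 after the 3rd (30 − 3).
Full months from October 2034 through June 2036 contribute their day counts.
Then 2 days into July 2036.
Total: 27 + 31 + 30 + 31 + 31 + 28 + 31 + 30 + 31 + 30 + 31 + 31 + 30 + 31 + 30 + 31 + 31 + 29 + 31 + 30 + 31 + 30 + 2 = 668.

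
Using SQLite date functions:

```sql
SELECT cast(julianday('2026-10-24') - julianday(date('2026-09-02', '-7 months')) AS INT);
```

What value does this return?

Adding -7 months to 2026-09-02 gives 2026-02-02.
26 days remain in February 2026 after the 2nd (28 − 2).
Full months from March 2026 through September 2026 contribute their day counts.
Then 24 days into October 2026.
Total: 26 + 31 + 30 + 31 + 30 + 31 + 31 + 30 + 24 = 264.

264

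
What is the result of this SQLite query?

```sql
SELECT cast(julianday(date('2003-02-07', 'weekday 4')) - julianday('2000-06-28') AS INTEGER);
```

`weekday 4` advances to the next Thursday; 2003-02-07 is a Friday, so it moves forward to 2003-02-13.
2 days remain in June 2000 after the 28th (30 − 28).
Full months from July 2000 through January 2003 contribute their day counts.
Then 13 days into February 2003.
Total: 2 + 31 + 31 + 30 + 31 + 30 + 31 + 31 + 28 + 31 + 30 + 31 + 30 + 31 + 31 + 30 + 31 + 30 + 31 + 31 + 28 + 31 + 30 + 31 + 30 + 31 + 31 + 30 + 31 + 30 + 31 + 31 + 13 = 960.

960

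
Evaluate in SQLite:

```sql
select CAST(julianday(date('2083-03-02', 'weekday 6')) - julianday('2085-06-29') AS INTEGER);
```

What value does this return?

-846

`weekday 6` advances to the next Saturday; 2083-03-02 is a Tuesday, so it moves forward to 2083-03-06.
25 days remain in March 2083 after the 6th (31 − 6).
Full months from April 2083 through May 2085 contribute their day counts.
Then 29 days into June 2085.
Total: 25 + 30 + 31 + 30 + 31 + 31 + 30 + 31 + 30 + 31 + 31 + 29 + 31 + 30 + 31 + 30 + 31 + 31 + 30 + 31 + 30 + 31 + 31 + 28 + 31 + 30 + 31 + 29 = 846.
The subtraction is earlier − later, so the result is −846 → -846.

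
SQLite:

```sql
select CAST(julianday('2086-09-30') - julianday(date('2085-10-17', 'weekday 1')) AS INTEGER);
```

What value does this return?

`weekday 1` advances to the next Monday; 2085-10-17 is a Wednesday, so it moves forward to 2085-10-22.
9 days remain in October 2085 after the 22nd (31 − 22).
Full months from November 2085 through August 2086 contribute their day counts.
Then 30 days into September 2086.
Total: 9 + 30 + 31 + 31 + 28 + 31 + 30 + 31 + 30 + 31 + 31 + 30 = 343.

343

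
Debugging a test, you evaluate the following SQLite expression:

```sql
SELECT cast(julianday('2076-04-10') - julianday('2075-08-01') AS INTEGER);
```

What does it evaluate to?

30 days remain in August 2075 after the 1st (31 − 1).
Full months from September 2075 through March 2076 contribute their day counts.
Then 10 days into April 2076.
Total: 30 + 30 + 31 + 30 + 31 + 31 + 29 + 31 + 10 = 253.

253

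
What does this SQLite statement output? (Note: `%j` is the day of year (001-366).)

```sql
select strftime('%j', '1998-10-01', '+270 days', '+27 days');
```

206

First apply '+270 days', '+27 days': 1998-10-01 → 1999-07-25.
Day-of-year for 1999-07-25: days since 1999-01-01 inclusive = 206, zero-padded to 206.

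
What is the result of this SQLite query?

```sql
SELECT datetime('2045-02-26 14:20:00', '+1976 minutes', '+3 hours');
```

1976 minutes = 32h 56m; +1976 minutes from 2045-02-26 14:20:00 is 2045-02-27 23:16:00 (crosses midnight).
+3 hours from 2045-02-27 23:16:00 is 2045-02-28 02:16:00 (crosses midnight).

2045-02-28 02:16:00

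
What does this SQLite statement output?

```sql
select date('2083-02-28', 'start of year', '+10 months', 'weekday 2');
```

2083-11-02

`start of year` rewinds 2083-02-28 to 2083-01-01.
Adding +10 months to 2083-01-01 gives 2083-11-01.
`weekday 2` advances to the next Tuesday; 2083-11-01 is a Monday, so it moves forward to 2083-11-02.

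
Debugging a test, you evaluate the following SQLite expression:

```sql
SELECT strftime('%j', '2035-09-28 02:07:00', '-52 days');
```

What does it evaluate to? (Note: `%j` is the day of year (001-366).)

First apply '-52 days': 2035-09-28 02:07:00 → 2035-08-07 02:07:00.
Day-of-year for 2035-08-07: days since 2035-01-01 inclusive = 219, zero-padded to 219.

219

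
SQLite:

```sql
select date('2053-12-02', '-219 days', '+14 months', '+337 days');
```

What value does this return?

Applying '-219 days' to 2053-12-02: counting 219 days back gives 2053-04-27.
Adding +14 months to 2053-04-27 gives 2054-06-27.
Applying '+337 days' to 2054-06-27: counting 337 days forward gives 2055-05-30.

2055-05-30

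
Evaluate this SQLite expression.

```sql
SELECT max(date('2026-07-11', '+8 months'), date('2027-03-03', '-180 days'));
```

date('2026-07-11', '+8 months') → 2027-03-11.
date('2027-03-03', '-180 days') → 2026-09-04.
Later of the two is 2027-03-11.

2027-03-11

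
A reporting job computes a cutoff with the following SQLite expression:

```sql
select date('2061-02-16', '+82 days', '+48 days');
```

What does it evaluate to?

Applying '+82 days' to 2061-02-16: counting 82 days forward gives 2061-05-09.
Applying '+48 days' to 2061-05-09: counting 48 days forward gives 2061-06-26.

2061-06-26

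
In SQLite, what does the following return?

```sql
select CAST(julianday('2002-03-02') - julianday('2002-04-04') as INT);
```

-33

29 days remain in March 2002 after the 2nd (31 − 2).
Then 4 days into April 2002.
Total: 29 + 4 = 33.
The subtraction is earlier − later, so the result is −33 → -33.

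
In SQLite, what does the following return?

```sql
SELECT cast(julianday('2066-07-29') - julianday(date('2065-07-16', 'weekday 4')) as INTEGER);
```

`weekday 4` advances to the next Thursday; 2065-07-16 is already a Thursday, so it stays at 2065-07-16.
15 days remain in July 2065 after the 16th (31 − 16).
Full months from August 2065 through June 2066 contribute their day counts.
Then 29 days into July 2066.
Total: 15 + 31 + 30 + 31 + 30 + 31 + 31 + 28 + 31 + 30 + 31 + 30 + 29 = 378.

378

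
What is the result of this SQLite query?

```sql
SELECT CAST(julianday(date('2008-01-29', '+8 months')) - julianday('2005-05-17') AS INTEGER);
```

Adding +8 months to 2008-01-29 gives 2008-09-29.
14 days remain in May 2005 after the 17th (31 − 17).
Full months from June 2005 through August 2008 contribute their day counts.
Then 29 days into September 2008.
Total: 14 + 30 + 31 + 31 + 30 + 31 + 30 + 31 + 31 + 28 + 31 + 30 + 31 + 30 + 31 + 31 + 30 + 31 + 30 + 31 + 31 + 28 + 31 + 30 + 31 + 30 + 31 + 31 + 30 + 31 + 30 + 31 + 31 + 29 + 31 + 30 + 31 + 30 + 31 + 31 + 29 = 1231.

1231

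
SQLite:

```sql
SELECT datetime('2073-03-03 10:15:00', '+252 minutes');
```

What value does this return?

2073-03-03 14:27:00

252 minutes = 4h 12m; +252 minutes from 2073-03-03 10:15:00 is 2073-03-03 14:27:00.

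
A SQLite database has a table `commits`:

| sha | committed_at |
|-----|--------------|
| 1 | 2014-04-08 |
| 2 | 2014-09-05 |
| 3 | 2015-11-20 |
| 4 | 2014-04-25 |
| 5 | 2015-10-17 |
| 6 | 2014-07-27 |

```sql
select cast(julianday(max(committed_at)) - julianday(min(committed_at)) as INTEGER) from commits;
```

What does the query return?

591

MIN = 2014-04-08, MAX = 2015-11-20.
22 days remain in April 2014 after the 8th (30 − 8).
Full months from May 2014 through October 2015 contribute their day counts.
Then 20 days into November 2015.
Total: 22 + 31 + 30 + 31 + 31 + 30 + 31 + 30 + 31 + 31 + 28 + 31 + 30 + 31 + 30 + 31 + 31 + 30 + 31 + 20 = 591.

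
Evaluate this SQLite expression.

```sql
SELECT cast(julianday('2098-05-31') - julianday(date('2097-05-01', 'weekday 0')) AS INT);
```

391

`weekday 0` advances to the next Sunday; 2097-05-01 is a Wednesday, so it moves forward to 2097-05-05.
26 days remain in May 2097 after the 5th (31 − 5).
Full months from June 2097 through April 2098 contribute their day counts.
Then 31 days into May 2098.
Total: 26 + 30 + 31 + 31 + 30 + 31 + 30 + 31 + 31 + 28 + 31 + 30 + 31 = 391.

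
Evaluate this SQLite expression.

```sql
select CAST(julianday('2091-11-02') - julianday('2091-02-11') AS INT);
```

17 days remain in February 2091 after the 11th (28 − 11).
Full months from March 2091 through October 2091 contribute their day counts.
Then 2 days into November 2091.
Total: 17 + 31 + 30 + 31 + 30 + 31 + 31 + 30 + 31 + 2 = 264.

264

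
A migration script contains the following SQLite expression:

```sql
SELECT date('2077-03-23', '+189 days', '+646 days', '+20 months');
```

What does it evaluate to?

2081-03-06

Applying '+189 days' to 2077-03-23: counting 189 days forward gives 2077-09-28.
Applying '+646 days' to 2077-09-28: counting 646 days forward gives 2079-07-06.
Adding +20 months to 2079-07-06 gives 2081-03-06.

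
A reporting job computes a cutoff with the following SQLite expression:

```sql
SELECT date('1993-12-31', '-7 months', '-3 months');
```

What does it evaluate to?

1993-03-03

Adding -7 months to 1993-12-31 gives 1993-05-31.
Adding -3 months to 1993-05-31 targets 1993-02-31. February 1993 has only 28 days, so SQLite normalizes the 3-day overflow forward to 1993-03-03.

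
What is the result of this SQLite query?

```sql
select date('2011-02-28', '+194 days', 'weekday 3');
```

Applying '+194 days' to 2011-02-28: counting 194 days forward gives 2011-09-10.
`weekday 3` advances to the next Wednesday; 2011-09-10 is a Saturday, so it moves forward to 2011-09-14.

2011-09-14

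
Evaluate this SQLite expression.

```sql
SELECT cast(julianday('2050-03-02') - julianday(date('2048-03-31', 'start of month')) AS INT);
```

731

`start of month` rewinds 2048-03-31 to 2048-03-01.
30 days remain in March 2048 after the 1st (31 − 1).
Full months from April 2048 through February 2050 contribute their day counts.
Then 2 days into March 2050.
Total: 30 + 30 + 31 + 30 + 31 + 31 + 30 + 31 + 30 + 31 + 31 + 28 + 31 + 30 + 31 + 30 + 31 + 31 + 30 + 31 + 30 + 31 + 31 + 28 + 2 = 731.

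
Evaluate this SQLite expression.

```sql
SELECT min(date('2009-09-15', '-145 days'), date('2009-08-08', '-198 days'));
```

2009-01-22

date('2009-09-15', '-145 days') → 2009-04-23.
date('2009-08-08', '-198 days') → 2009-01-22.
Earlier of the two is 2009-01-22.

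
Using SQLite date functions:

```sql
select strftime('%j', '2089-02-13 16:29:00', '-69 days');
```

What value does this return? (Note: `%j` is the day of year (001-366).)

First apply '-69 days': 2089-02-13 16:29:00 → 2088-12-06 16:29:00.
Day-of-year for 2088-12-06: days since 2088-01-01 inclusive = 341, zero-padded to 341.

341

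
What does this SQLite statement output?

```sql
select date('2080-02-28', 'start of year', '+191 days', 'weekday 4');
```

`start of year` rewinds 2080-02-28 to 2080-01-01.
Applying '+191 days' to 2080-01-01: counting 191 days forward gives 2080-07-10.
`weekday 4` advances to the next Thursday; 2080-07-10 is a Wednesday, so it moves forward to 2080-07-11.

2080-07-11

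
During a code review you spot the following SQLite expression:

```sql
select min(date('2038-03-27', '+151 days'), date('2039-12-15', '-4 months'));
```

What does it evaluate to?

date('2038-03-27', '+151 days') → 2038-08-25.
date('2039-12-15', '-4 months') → 2039-08-15.
Earlier of the two is 2038-08-25.

2038-08-25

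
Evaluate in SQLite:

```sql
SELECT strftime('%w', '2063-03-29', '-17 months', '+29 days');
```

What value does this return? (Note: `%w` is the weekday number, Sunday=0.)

0

First apply '-17 months', '+29 days': 2063-03-29 → 2061-11-27.
2061-11-27 is a Sunday; with Sunday=0 that is 0.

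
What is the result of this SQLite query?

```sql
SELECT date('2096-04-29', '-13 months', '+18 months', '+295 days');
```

2097-07-21

Adding -13 months to 2096-04-29 gives 2095-03-29.
Adding +18 months to 2095-03-29 gives 2096-09-29.
Applying '+295 days' to 2096-09-29: counting 295 days forward gives 2097-07-21.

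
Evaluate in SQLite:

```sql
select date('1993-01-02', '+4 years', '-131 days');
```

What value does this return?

1996-08-24

Adding +4 years to 1993-01-02 gives 1997-01-02.
Applying '-131 days' to 1997-01-02: counting 131 days back gives 1996-08-24.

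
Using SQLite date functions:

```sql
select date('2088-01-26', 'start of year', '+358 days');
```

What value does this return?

`start of year` rewinds 2088-01-26 to 2088-01-01.
Applying '+358 days' to 2088-01-01: counting 358 days forward gives 2088-12-24.

2088-12-24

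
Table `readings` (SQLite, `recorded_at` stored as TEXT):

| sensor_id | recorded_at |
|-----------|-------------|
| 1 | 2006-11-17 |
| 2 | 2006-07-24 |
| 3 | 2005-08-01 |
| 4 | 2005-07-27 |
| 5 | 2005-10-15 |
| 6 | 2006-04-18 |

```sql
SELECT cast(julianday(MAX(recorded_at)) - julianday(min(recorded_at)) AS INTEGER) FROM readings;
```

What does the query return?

478

MIN = 2005-07-27, MAX = 2006-11-17.
4 days remain in July 2005 after the 27th (31 − 27).
Full months from August 2005 through October 2006 contribute their day counts.
Then 17 days into November 2006.
Total: 4 + 31 + 30 + 31 + 30 + 31 + 31 + 28 + 31 + 30 + 31 + 30 + 31 + 31 + 30 + 31 + 17 = 478.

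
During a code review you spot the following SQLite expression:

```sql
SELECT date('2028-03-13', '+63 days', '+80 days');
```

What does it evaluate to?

2028-08-03

Applying '+63 days' to 2028-03-13: counting 63 days forward gives 2028-05-15.
Applying '+80 days' to 2028-05-15: counting 80 days forward gives 2028-08-03.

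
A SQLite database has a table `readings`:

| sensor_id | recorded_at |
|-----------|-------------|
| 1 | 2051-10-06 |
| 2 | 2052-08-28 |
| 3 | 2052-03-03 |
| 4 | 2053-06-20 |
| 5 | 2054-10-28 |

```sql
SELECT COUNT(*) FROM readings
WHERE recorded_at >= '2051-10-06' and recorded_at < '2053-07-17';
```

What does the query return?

Rows in [2051-10-06, 2053-07-17): 2051-10-06, 2052-08-28, 2052-03-03, 2053-06-20 → 4 rows.

4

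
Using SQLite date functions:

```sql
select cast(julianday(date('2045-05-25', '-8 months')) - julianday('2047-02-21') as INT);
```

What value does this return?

-879

Adding -8 months to 2045-05-25 gives 2044-09-25.
5 days remain in September 2044 after the 25th (30 − 25).
Full months from October 2044 through January 2047 contribute their day counts.
Then 21 days into February 2047.
Total: 5 + 31 + 30 + 31 + 31 + 28 + 31 + 30 + 31 + 30 + 31 + 31 + 30 + 31 + 30 + 31 + 31 + 28 + 31 + 30 + 31 + 30 + 31 + 31 + 30 + 31 + 30 + 31 + 31 + 21 = 879.
The subtraction is earlier − later, so the result is −879 → -879.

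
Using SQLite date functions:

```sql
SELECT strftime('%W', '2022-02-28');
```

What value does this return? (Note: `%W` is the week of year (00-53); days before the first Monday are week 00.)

2022-02-28 is a Monday. SQLite's %W counts Mondays since the year started; the result is 09.

09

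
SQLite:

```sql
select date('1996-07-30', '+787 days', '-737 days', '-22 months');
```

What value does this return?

1994-11-18

Applying '+787 days' to 1996-07-30: counting 787 days forward gives 1998-09-25.
Applying '-737 days' to 1998-09-25: counting 737 days back gives 1996-09-18.
Adding -22 months to 1996-09-18 gives 1994-11-18.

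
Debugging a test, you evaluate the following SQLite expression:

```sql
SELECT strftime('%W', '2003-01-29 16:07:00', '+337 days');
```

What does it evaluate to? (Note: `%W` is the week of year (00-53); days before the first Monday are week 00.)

00

First apply '+337 days': 2003-01-29 16:07:00 → 2004-01-01 16:07:00.
2004-01-01 is a Thursday. SQLite's %W counts Mondays since the year started; the result is 00.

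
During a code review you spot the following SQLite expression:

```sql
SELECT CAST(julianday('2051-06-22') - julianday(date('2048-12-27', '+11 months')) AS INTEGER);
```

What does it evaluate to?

572

Adding +11 months to 2048-12-27 gives 2049-11-27.
3 days remain in November 2049 after the 27th (30 − 27).
Full months from December 2049 through May 2051 contribute their day counts.
Then 22 days into June 2051.
Total: 3 + 31 + 31 + 28 + 31 + 30 + 31 + 30 + 31 + 31 + 30 + 31 + 30 + 31 + 31 + 28 + 31 + 30 + 31 + 22 = 572.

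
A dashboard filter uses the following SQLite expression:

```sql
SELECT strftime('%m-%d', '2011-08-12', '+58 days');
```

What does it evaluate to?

10-09

First apply '+58 days': 2011-08-12 → 2011-10-09.
`%m-%d` extracts the month-day: 10-09.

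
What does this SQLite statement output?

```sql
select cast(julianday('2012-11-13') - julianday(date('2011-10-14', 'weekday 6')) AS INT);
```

`weekday 6` advances to the next Saturday; 2011-10-14 is a Friday, so it moves forward to 2011-10-15.
16 days remain in October 2011 after the 15th (31 − 15).
Full months from November 2011 through October 2012 contribute their day counts.
Then 13 days into November 2012.
Total: 16 + 30 + 31 + 31 + 29 + 31 + 30 + 31 + 30 + 31 + 31 + 30 + 31 + 13 = 395.

395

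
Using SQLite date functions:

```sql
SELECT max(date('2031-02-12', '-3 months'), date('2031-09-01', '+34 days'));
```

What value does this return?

2031-10-05

date('2031-02-12', '-3 months') → 2030-11-12.
date('2031-09-01', '+34 days') → 2031-10-05.
Later of the two is 2031-10-05.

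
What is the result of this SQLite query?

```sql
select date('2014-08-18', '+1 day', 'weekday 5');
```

2014-08-22

Advancing 1 more day within August lands on 2014-08-19.
`weekday 5` advances to the next Friday; 2014-08-19 is a Tuesday, so it moves forward to 2014-08-22.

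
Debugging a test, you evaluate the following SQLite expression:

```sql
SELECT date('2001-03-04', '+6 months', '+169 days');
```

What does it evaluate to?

2002-02-20

Adding +6 months to 2001-03-04 gives 2001-09-04.
Applying '+169 days' to 2001-09-04: counting 169 days forward gives 2002-02-20.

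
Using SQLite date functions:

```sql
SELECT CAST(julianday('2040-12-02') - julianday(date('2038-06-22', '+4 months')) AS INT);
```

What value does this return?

772

Adding +4 months to 2038-06-22 gives 2038-10-22.
9 days remain in October 2038 after the 22nd (31 − 22).
Full months from November 2038 through November 2040 contribute their day counts.
Then 2 days into December 2040.
Total: 9 + 30 + 31 + 31 + 28 + 31 + 30 + 31 + 30 + 31 + 31 + 30 + 31 + 30 + 31 + 31 + 29 + 31 + 30 + 31 + 30 + 31 + 31 + 30 + 31 + 30 + 2 = 772.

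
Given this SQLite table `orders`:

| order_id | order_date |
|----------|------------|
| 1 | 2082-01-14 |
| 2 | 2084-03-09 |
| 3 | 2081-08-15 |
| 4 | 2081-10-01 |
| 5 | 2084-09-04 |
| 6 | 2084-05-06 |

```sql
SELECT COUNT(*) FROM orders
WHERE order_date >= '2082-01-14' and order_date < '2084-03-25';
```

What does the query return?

Rows in [2082-01-14, 2084-03-25): 2082-01-14, 2084-03-09 → 2 rows.

2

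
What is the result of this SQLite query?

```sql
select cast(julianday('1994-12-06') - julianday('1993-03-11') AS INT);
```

20 days remain in March 1993 after the 11th (31 − 11).
Full months from April 1993 through November 1994 contribute their day counts.
Then 6 days into December 1994.
Total: 20 + 30 + 31 + 30 + 31 + 31 + 30 + 31 + 30 + 31 + 31 + 28 + 31 + 30 + 31 + 30 + 31 + 31 + 30 + 31 + 30 + 6 = 635.

635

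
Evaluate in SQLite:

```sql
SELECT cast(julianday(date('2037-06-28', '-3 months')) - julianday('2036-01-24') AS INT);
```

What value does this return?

429

Adding -3 months to 2037-06-28 gives 2037-03-28.
7 days remain in January 2036 after the 24th (31 − 24).
Full months from February 2036 through February 2037 contribute their day counts.
Then 28 days into March 2037.
Total: 7 + 29 + 31 + 30 + 31 + 30 + 31 + 31 + 30 + 31 + 30 + 31 + 31 + 28 + 28 = 429.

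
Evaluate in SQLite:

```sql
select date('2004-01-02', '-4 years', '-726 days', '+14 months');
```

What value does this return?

1999-03-06

Adding -4 years to 2004-01-02 gives 2000-01-02.
Applying '-726 days' to 2000-01-02: counting 726 days back gives 1998-01-06.
Adding +14 months to 1998-01-06 gives 1999-03-06.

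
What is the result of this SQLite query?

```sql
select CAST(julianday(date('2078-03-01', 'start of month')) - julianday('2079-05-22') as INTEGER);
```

`start of month` rewinds 2078-03-01 to 2078-03-01.
30 days remain in March 2078 after the 1st (31 − 1).
Full months from April 2078 through April 2079 contribute their day counts.
Then 22 days into May 2079.
Total: 30 + 30 + 31 + 30 + 31 + 31 + 30 + 31 + 30 + 31 + 31 + 28 + 31 + 30 + 22 = 447.
The subtraction is earlier − later, so the result is −447 → -447.

-447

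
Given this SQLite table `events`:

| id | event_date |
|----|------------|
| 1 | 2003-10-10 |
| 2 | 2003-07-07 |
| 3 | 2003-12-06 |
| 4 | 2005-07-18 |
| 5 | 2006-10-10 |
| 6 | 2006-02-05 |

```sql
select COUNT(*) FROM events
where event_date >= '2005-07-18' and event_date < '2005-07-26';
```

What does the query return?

1

Rows in [2005-07-18, 2005-07-26): 2005-07-18 → 1 row.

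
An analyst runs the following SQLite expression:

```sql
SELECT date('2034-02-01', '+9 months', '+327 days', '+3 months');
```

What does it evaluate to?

2035-12-24

Adding +9 months to 2034-02-01 gives 2034-11-01.
Applying '+327 days' to 2034-11-01: counting 327 days forward gives 2035-09-24.
Adding +3 months to 2035-09-24 gives 2035-12-24.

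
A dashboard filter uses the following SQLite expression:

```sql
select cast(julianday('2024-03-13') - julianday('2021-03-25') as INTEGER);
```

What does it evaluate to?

1084

6 days remain in March 2021 after the 25th (31 − 25).
Full months from April 2021 through February 2024 contribute their day counts.
Then 13 days into March 2024.
Total: 6 + 30 + 31 + 30 + 31 + 31 + 30 + 31 + 30 + 31 + 31 + 28 + 31 + 30 + 31 + 30 + 31 + 31 + 30 + 31 + 30 + 31 + 31 + 28 + 31 + 30 + 31 + 30 + 31 + 31 + 30 + 31 + 30 + 31 + 31 + 29 + 13 = 1084.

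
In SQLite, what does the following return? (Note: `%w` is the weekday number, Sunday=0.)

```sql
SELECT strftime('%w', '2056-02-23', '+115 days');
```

6

First apply '+115 days': 2056-02-23 → 2056-06-17.
2056-06-17 is a Saturday; with Sunday=0 that is 6.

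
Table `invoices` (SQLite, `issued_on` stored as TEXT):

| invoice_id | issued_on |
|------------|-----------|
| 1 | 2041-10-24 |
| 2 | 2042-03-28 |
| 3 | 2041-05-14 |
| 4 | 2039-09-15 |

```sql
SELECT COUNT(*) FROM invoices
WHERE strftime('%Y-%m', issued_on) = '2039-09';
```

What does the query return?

Rows with year-month 2039-09: 2039-09-15 → 1.

1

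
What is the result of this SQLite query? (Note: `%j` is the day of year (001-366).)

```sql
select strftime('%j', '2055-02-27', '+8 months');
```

First apply '+8 months': 2055-02-27 → 2055-10-27.
Day-of-year for 2055-10-27: days since 2055-01-01 inclusive = 300, zero-padded to 300.

300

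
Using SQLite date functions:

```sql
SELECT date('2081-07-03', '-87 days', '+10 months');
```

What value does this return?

2082-02-07

Applying '-87 days' to 2081-07-03: counting 87 days back gives 2081-04-07.
Adding +10 months to 2081-04-07 gives 2082-02-07.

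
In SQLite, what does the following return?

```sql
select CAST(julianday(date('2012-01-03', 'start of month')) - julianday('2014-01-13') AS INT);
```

`start of month` rewinds 2012-01-03 to 2012-01-01.
30 days remain in January 2012 after the 1st (31 − 1).
Full months from February 2012 through December 2013 contribute their day counts.
Then 13 days into January 2014.
Total: 30 + 29 + 31 + 30 + 31 + 30 + 31 + 31 + 30 + 31 + 30 + 31 + 31 + 28 + 31 + 30 + 31 + 30 + 31 + 31 + 30 + 31 + 30 + 31 + 13 = 743.
The subtraction is earlier − later, so the result is −743 → -743.

-743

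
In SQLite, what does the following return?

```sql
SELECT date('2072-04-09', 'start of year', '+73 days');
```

2072-03-14

`start of year` rewinds 2072-04-09 to 2072-01-01.
Applying '+73 days' to 2072-01-01: counting 73 days forward gives 2072-03-14.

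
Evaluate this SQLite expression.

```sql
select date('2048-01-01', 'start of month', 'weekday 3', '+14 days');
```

`start of month` rewinds 2048-01-01 to 2048-01-01.
`weekday 3` advances to the next Wednesday; 2048-01-01 is already a Wednesday, so it stays at 2048-01-01.
Advancing 14 more days within January lands on 2048-01-15.

2048-01-15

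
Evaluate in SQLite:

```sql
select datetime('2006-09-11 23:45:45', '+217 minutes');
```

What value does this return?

217 minutes = 3h 37m; +217 minutes from 2006-09-11 23:45:45 is 2006-09-12 03:22:45 (crosses midnight).

2006-09-12 03:22:45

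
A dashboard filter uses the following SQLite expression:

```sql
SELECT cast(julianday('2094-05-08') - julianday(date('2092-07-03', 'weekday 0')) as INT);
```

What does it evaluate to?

`weekday 0` advances to the next Sunday; 2092-07-03 is a Thursday, so it moves forward to 2092-07-06.
25 days remain in July 2092 after the 6th (31 − 6).
Full months from August 2092 through April 2094 contribute their day counts.
Then 8 days into May 2094.
Total: 25 + 31 + 30 + 31 + 30 + 31 + 31 + 28 + 31 + 30 + 31 + 30 + 31 + 31 + 30 + 31 + 30 + 31 + 31 + 28 + 31 + 30 + 8 = 671.

671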